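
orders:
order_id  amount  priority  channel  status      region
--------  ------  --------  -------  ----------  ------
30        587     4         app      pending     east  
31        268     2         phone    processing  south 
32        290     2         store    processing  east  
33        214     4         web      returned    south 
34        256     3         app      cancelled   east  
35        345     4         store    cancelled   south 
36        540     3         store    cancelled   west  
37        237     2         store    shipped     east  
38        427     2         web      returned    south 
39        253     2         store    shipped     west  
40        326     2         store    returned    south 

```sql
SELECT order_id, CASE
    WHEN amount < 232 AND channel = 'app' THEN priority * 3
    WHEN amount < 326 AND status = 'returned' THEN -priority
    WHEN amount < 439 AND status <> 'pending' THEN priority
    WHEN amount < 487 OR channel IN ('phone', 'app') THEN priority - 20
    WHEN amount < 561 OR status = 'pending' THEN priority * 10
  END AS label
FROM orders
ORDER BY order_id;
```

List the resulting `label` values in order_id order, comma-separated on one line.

order_id=30: amount < 487 OR channel IN ('phone', 'app') → -16
order_id=31: amount < 439 AND status <> 'pending' → 2
order_id=32: amount < 439 AND status <> 'pending' → 2
order_id=33: amount < 326 AND status = 'returned' → -4
order_id=34: amount < 439 AND status <> 'pending' → 3
order_id=35: amount < 439 AND status <> 'pending' → 4
order_id=36: amount < 561 OR status = 'pending' → 30
order_id=37: amount < 439 AND status <> 'pending' → 2
order_id=38: amount < 439 AND status <> 'pending' → 2
order_id=39: amount < 439 AND status <> 'pending' → 2
order_id=40: amount < 439 AND status <> 'pending' → 2

-16, 2, 2, -4, 3, 4, 30, 2, 2, 2, 2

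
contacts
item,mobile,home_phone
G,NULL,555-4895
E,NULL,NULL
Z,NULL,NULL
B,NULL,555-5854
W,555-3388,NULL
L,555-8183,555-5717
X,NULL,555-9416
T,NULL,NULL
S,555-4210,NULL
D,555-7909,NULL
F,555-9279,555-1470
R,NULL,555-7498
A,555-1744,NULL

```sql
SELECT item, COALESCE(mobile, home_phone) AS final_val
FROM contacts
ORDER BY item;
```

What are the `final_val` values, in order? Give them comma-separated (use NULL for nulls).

item=A: mobile=555-1744 → 555-1744
item=B: mobile=NULL, home_phone=555-5854 → 555-5854
item=D: mobile=555-7909 → 555-7909
item=E: mobile=NULL, home_phone=NULL (all NULL) → NULL
item=F: mobile=555-9279 → 555-9279
item=G: mobile=NULL, home_phone=555-4895 → 555-4895
item=L: mobile=555-8183 → 555-8183
item=R: mobile=NULL, home_phone=555-7498 → 555-7498
item=S: mobile=555-4210 → 555-4210
item=T: mobile=NULL, home_phone=NULL (all NULL) → NULL
item=W: mobile=555-3388 → 555-3388
item=X: mobile=NULL, home_phone=555-9416 → 555-9416
item=Z: mobile=NULL, home_phone=NULL (all NULL) → NULL

555-1744, 555-5854, 555-7909, NULL, 555-9279, 555-4895, 555-8183, 555-7498, 555-4210, NULL, 555-3388, 555-9416, NULL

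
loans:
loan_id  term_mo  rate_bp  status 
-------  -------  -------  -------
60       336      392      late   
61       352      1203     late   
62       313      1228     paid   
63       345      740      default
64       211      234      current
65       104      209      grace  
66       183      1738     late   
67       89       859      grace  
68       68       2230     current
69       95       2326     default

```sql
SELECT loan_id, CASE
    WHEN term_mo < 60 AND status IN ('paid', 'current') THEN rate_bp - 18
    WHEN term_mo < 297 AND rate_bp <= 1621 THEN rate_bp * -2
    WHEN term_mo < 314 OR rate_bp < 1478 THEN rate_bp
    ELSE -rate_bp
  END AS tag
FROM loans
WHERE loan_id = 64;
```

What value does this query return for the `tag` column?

loan_id = 64: term_mo=211, rate_bp=234, status=current.
term_mo < 60 AND status IN ('paid', 'current') → false
term_mo < 297 AND rate_bp <= 1621 → true → -468

-468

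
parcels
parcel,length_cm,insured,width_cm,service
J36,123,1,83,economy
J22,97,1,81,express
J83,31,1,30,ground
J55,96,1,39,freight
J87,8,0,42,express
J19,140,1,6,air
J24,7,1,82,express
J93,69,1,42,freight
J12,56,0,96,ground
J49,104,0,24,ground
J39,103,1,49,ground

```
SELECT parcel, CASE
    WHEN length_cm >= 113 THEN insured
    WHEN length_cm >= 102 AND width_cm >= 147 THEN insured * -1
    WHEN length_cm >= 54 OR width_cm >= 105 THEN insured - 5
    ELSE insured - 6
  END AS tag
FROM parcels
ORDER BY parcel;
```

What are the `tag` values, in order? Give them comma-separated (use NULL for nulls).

parcel=J12: length_cm >= 54 OR width_cm >= 105 → -5
parcel=J19: length_cm >= 113 → 1
parcel=J22: length_cm >= 54 OR width_cm >= 105 → -4
parcel=J24: ELSE → -5
parcel=J36: length_cm >= 113 → 1
parcel=J39: length_cm >= 54 OR width_cm >= 105 → -4
parcel=J49: length_cm >= 54 OR width_cm >= 105 → -5
parcel=J55: length_cm >= 54 OR width_cm >= 105 → -4
parcel=J83: ELSE → -5
parcel=J87: ELSE → -6
parcel=J93: length_cm >= 54 OR width_cm >= 105 → -4

-5, 1, -4, -5, 1, -4, -5, -4, -5, -6, -4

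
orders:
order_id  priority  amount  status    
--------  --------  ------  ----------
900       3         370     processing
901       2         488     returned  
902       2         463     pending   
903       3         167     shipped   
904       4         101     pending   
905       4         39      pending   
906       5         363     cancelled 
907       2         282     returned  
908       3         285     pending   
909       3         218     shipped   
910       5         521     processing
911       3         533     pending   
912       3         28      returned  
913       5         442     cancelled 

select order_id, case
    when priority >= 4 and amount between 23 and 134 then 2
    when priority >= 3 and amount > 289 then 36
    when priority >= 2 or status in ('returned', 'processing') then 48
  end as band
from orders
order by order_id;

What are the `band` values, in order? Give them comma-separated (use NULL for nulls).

order_id=900: priority >= 3 and amount > 289 → 36
order_id=901: priority >= 2 or status in ('returned', 'processing') → 48
order_id=902: priority >= 2 or status in ('returned', 'processing') → 48
order_id=903: priority >= 2 or status in ('returned', 'processing') → 48
order_id=904: priority >= 4 and amount between 23 and 134 → 2
order_id=905: priority >= 4 and amount between 23 and 134 → 2
order_id=906: priority >= 3 and amount > 289 → 36
order_id=907: priority >= 2 or status in ('returned', 'processing') → 48
order_id=908: priority >= 2 or status in ('returned', 'processing') → 48
order_id=909: priority >= 2 or status in ('returned', 'processing') → 48
order_id=910: priority >= 3 and amount > 289 → 36
order_id=911: priority >= 3 and amount > 289 → 36
order_id=912: priority >= 2 or status in ('returned', 'processing') → 48
order_id=913: priority >= 3 and amount > 289 → 36

36, 48, 48, 48, 2, 2, 36, 48, 48, 48, 36, 36, 48, 36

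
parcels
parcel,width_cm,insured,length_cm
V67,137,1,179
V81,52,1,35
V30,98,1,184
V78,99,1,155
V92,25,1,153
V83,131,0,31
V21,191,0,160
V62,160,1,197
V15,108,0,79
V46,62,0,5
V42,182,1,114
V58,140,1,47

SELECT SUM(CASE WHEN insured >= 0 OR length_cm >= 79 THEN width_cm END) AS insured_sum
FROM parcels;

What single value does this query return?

1385

parcel=V67: ✓ → 137
parcel=V81: ✓ → 52
parcel=V30: ✓ → 98
parcel=V78: ✓ → 99
parcel=V92: ✓ → 25
parcel=V83: ✓ → 131
parcel=V21: ✓ → 191
parcel=V62: ✓ → 160
parcel=V15: ✓ → 108
parcel=V46: ✓ → 62
parcel=V42: ✓ → 182
parcel=V58: ✓ → 140
insured_sum = 137 + 52 + 98 + 99 + 25 + 131 + 191 + 160 + 108 + 62 + 182 + 140 = 1385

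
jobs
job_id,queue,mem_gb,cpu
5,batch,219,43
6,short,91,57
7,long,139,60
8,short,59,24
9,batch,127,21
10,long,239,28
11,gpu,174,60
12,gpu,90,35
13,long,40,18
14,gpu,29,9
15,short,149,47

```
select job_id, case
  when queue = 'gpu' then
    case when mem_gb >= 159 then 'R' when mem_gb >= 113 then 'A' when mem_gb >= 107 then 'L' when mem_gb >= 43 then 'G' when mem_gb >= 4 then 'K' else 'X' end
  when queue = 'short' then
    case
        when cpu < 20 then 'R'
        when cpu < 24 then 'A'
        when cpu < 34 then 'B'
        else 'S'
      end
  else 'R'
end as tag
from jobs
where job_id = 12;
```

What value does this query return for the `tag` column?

G

job_id = 12: queue=gpu, mem_gb=90, cpu=35.
queue='gpu' → inner[mem_gb >= 43] → G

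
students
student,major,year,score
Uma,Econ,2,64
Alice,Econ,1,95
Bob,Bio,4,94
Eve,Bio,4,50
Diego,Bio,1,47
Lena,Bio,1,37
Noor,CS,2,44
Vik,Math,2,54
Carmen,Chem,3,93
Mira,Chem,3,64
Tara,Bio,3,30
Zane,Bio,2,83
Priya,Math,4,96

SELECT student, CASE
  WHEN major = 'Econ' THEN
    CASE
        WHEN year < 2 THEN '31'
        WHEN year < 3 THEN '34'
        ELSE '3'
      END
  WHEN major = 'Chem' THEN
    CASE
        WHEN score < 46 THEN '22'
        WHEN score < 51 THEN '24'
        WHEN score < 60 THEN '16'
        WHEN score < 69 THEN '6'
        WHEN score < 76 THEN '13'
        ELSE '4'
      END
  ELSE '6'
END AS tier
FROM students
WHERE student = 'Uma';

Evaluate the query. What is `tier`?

student = Uma: major=Econ, year=2, score=64.
major='Econ' → inner[year < 3] → 34

34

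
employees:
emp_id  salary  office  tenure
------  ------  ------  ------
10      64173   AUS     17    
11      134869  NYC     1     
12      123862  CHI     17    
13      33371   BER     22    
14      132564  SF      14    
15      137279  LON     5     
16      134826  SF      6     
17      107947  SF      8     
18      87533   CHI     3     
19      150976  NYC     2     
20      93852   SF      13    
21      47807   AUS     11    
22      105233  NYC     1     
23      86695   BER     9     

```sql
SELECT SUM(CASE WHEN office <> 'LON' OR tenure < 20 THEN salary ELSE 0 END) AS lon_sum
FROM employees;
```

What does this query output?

1440987

emp_id=10: ✓ → 64173
emp_id=11: ✓ → 134869
emp_id=12: ✓ → 123862
emp_id=13: ✓ → 33371
emp_id=14: ✓ → 132564
emp_id=15: ✓ → 137279
emp_id=16: ✓ → 134826
emp_id=17: ✓ → 107947
emp_id=18: ✓ → 87533
emp_id=19: ✓ → 150976
emp_id=20: ✓ → 93852
emp_id=21: ✓ → 47807
emp_id=22: ✓ → 105233
emp_id=23: ✓ → 86695
lon_sum = 64173 + 134869 + 123862 + 33371 + 132564 + 137279 + 134826 + 107947 + 87533 + 150976 + 93852 + 47807 + 105233 + 86695 = 1440987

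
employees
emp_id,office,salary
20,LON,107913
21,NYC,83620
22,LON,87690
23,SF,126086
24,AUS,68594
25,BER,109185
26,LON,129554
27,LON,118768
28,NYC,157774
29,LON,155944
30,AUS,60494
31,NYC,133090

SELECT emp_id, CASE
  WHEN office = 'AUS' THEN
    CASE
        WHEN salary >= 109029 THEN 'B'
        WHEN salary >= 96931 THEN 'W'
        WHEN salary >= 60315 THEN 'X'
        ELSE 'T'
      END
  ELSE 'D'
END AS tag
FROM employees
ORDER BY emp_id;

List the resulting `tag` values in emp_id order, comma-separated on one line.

emp_id=20: office='LON' → outer ELSE → D
emp_id=21: office='NYC' → outer ELSE → D
emp_id=22: office='LON' → outer ELSE → D
emp_id=23: office='SF' → outer ELSE → D
emp_id=24: office='AUS' → inner[salary >= 60315] → X
emp_id=25: office='BER' → outer ELSE → D
emp_id=26: office='LON' → outer ELSE → D
emp_id=27: office='LON' → outer ELSE → D
emp_id=28: office='NYC' → outer ELSE → D
emp_id=29: office='LON' → outer ELSE → D
emp_id=30: office='AUS' → inner[salary >= 60315] → X
emp_id=31: office='NYC' → outer ELSE → D

D, D, D, D, X, D, D, D, D, D, X, D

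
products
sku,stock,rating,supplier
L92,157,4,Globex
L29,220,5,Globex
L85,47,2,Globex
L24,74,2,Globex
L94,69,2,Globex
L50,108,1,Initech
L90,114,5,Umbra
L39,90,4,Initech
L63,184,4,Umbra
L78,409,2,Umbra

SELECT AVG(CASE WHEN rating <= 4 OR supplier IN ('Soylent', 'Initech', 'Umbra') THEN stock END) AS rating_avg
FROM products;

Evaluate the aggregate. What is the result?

139.1111111111

sku=L92: ✓ → 157
sku=L29: ✗
sku=L85: ✓ → 47
sku=L24: ✓ → 74
sku=L94: ✓ → 69
sku=L50: ✓ → 108
sku=L90: ✓ → 114
sku=L39: ✓ → 90
sku=L63: ✓ → 184
sku=L78: ✓ → 409
rating_avg = (157 + 47 + 74 + 69 + 108 + 114 + 90 + 184 + 409) / 9 = 139.1111111111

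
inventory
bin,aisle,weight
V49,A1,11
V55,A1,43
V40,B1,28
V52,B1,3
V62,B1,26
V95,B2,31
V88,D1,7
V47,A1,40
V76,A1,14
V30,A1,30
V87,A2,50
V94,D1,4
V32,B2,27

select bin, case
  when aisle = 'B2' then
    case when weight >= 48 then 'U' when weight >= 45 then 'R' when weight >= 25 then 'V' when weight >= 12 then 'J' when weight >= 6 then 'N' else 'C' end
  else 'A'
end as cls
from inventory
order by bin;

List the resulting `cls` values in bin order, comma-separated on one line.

A, V, A, A, A, A, A, A, A, A, A, A, V

bin=V30: aisle='A1' → outer ELSE → A
bin=V32: aisle='B2' → inner[weight >= 25] → V
bin=V40: aisle='B1' → outer ELSE → A
bin=V47: aisle='A1' → outer ELSE → A
bin=V49: aisle='A1' → outer ELSE → A
bin=V52: aisle='B1' → outer ELSE → A
bin=V55: aisle='A1' → outer ELSE → A
bin=V62: aisle='B1' → outer ELSE → A
bin=V76: aisle='A1' → outer ELSE → A
bin=V87: aisle='A2' → outer ELSE → A
bin=V88: aisle='D1' → outer ELSE → A
bin=V94: aisle='D1' → outer ELSE → A
bin=V95: aisle='B2' → inner[weight >= 25] → V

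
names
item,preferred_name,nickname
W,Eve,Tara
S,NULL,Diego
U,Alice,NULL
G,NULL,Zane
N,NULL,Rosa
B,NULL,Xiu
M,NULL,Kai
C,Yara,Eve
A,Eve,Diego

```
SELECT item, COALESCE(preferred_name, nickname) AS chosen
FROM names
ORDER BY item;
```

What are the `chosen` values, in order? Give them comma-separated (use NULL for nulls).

Eve, Xiu, Yara, Zane, Kai, Rosa, Diego, Alice, Eve

item=A: preferred_name=Eve → Eve
item=B: preferred_name=NULL, nickname=Xiu → Xiu
item=C: preferred_name=Yara → Yara
item=G: preferred_name=NULL, nickname=Zane → Zane
item=M: preferred_name=NULL, nickname=Kai → Kai
item=N: preferred_name=NULL, nickname=Rosa → Rosa
item=S: preferred_name=NULL, nickname=Diego → Diego
item=U: preferred_name=Alice → Alice
item=W: preferred_name=Eve → Eve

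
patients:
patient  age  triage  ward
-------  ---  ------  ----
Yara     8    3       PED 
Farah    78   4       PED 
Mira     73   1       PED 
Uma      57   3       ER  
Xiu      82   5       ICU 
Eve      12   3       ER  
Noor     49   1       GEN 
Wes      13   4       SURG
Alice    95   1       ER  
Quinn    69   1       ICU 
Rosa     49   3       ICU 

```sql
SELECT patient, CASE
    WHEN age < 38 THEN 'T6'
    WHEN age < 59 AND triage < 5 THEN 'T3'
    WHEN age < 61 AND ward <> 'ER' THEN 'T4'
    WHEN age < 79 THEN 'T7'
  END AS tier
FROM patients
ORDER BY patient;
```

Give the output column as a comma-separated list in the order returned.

patient=Alice: (no match → NULL) → NULL
patient=Eve: age < 38 → T6
patient=Farah: age < 79 → T7
patient=Mira: age < 79 → T7
patient=Noor: age < 59 AND triage < 5 → T3
patient=Quinn: age < 79 → T7
patient=Rosa: age < 59 AND triage < 5 → T3
patient=Uma: age < 59 AND triage < 5 → T3
patient=Wes: age < 38 → T6
patient=Xiu: (no match → NULL) → NULL
patient=Yara: age < 38 → T6

NULL, T6, T7, T7, T3, T7, T3, T3, T6, NULL, T6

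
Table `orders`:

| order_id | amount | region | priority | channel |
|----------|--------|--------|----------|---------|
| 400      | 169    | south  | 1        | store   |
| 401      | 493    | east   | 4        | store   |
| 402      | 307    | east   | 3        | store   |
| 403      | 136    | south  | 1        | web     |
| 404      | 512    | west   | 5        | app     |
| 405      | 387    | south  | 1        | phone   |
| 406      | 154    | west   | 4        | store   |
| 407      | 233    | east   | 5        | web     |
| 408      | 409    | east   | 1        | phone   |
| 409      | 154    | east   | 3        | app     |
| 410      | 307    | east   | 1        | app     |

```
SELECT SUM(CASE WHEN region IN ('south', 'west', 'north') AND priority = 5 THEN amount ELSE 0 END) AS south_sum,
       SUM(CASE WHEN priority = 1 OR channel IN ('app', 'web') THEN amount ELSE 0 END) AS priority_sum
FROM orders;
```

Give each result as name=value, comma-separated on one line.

south_sum=512, priority_sum=2307

[south_sum: region IN ('south', 'west', 'north') AND priority = 5]
order_id=400: ✗
order_id=401: ✗
order_id=402: ✗
order_id=403: ✗
order_id=404: ✓ → 512
order_id=405: ✗
order_id=406: ✗
order_id=407: ✗
order_id=408: ✗
order_id=409: ✗
order_id=410: ✗
south_sum = 512
—
[priority_sum: priority = 1 OR channel IN ('app', 'web')]
order_id=400: ✓ → 169
order_id=401: ✗
order_id=402: ✗
order_id=403: ✓ → 136
order_id=404: ✓ → 512
order_id=405: ✓ → 387
order_id=406: ✗
order_id=407: ✓ → 233
order_id=408: ✓ → 409
order_id=409: ✓ → 154
order_id=410: ✓ → 307
priority_sum = 169 + 136 + 512 + 387 + 233 + 409 + 154 + 307 = 2307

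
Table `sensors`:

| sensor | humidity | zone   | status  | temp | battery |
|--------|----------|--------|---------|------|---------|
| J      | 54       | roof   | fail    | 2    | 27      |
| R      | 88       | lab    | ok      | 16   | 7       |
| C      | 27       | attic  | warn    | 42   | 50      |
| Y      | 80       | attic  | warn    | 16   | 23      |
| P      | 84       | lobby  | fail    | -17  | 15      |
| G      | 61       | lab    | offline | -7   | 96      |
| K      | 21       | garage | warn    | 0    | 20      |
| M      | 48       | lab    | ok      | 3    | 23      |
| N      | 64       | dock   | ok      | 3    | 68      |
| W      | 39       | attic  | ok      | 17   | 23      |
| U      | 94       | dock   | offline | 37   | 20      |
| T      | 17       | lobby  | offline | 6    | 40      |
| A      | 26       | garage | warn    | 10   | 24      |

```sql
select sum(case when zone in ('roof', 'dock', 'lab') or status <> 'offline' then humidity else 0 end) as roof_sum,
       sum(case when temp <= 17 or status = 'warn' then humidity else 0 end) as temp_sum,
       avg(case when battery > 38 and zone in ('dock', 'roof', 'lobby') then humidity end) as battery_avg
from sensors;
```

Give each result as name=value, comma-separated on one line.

[roof_sum: zone in ('roof', 'dock', 'lab') or status <> 'offline']
sensor=J: ✓ → 54
sensor=R: ✓ → 88
sensor=C: ✓ → 27
sensor=Y: ✓ → 80
sensor=P: ✓ → 84
sensor=G: ✓ → 61
sensor=K: ✓ → 21
sensor=M: ✓ → 48
sensor=N: ✓ → 64
sensor=W: ✓ → 39
sensor=U: ✓ → 94
sensor=T: ✗
sensor=A: ✓ → 26
roof_sum = 54 + 88 + 27 + 80 + 84 + 61 + 21 + 48 + 64 + 39 + 94 + 26 = 686
—
[temp_sum: temp <= 17 or status = 'warn']
sensor=J: ✓ → 54
sensor=R: ✓ → 88
sensor=C: ✓ → 27
sensor=Y: ✓ → 80
sensor=P: ✓ → 84
sensor=G: ✓ → 61
sensor=K: ✓ → 21
sensor=M: ✓ → 48
sensor=N: ✓ → 64
sensor=W: ✓ → 39
sensor=U: ✗
sensor=T: ✓ → 17
sensor=A: ✓ → 26
temp_sum = 54 + 88 + 27 + 80 + 84 + 61 + 21 + 48 + 64 + 39 + 17 + 26 = 609
—
[battery_avg: battery > 38 and zone in ('dock', 'roof', 'lobby')]
sensor=J: ✗
sensor=R: ✗
sensor=C: ✗
sensor=Y: ✗
sensor=P: ✗
sensor=G: ✗
sensor=K: ✗
sensor=M: ✗
sensor=N: ✓ → 64
sensor=W: ✗
sensor=U: ✗
sensor=T: ✓ → 17
sensor=A: ✗
battery_avg = (64 + 17) / 2 = 40.5

roof_sum=686, temp_sum=609, battery_avg=40.5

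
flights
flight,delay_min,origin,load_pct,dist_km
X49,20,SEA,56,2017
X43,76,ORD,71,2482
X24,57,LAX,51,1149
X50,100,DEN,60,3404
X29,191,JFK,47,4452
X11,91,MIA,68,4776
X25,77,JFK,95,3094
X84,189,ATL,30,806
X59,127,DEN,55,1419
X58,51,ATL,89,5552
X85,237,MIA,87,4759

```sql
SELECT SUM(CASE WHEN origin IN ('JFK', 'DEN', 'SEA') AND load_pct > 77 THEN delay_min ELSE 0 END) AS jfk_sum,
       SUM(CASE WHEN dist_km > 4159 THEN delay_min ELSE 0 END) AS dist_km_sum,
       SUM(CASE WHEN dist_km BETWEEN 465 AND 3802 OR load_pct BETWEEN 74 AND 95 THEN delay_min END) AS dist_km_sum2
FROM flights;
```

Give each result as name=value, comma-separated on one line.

[jfk_sum: origin IN ('JFK', 'DEN', 'SEA') AND load_pct > 77]
flight=X49: ✗
flight=X43: ✗
flight=X24: ✗
flight=X50: ✗
flight=X29: ✗
flight=X11: ✗
flight=X25: ✓ → 77
flight=X84: ✗
flight=X59: ✗
flight=X58: ✗
flight=X85: ✗
jfk_sum = 77
—
[dist_km_sum: dist_km > 4159]
flight=X49: ✗
flight=X43: ✗
flight=X24: ✗
flight=X50: ✗
flight=X29: ✓ → 191
flight=X11: ✓ → 91
flight=X25: ✗
flight=X84: ✗
flight=X59: ✗
flight=X58: ✓ → 51
flight=X85: ✓ → 237
dist_km_sum = 191 + 91 + 51 + 237 = 570
—
[dist_km_sum2: dist_km BETWEEN 465 AND 3802 OR load_pct BETWEEN 74 AND 95]
flight=X49: ✓ → 20
flight=X43: ✓ → 76
flight=X24: ✓ → 57
flight=X50: ✓ → 100
flight=X29: ✗
flight=X11: ✗
flight=X25: ✓ → 77
flight=X84: ✓ → 189
flight=X59: ✓ → 127
flight=X58: ✓ → 51
flight=X85: ✓ → 237
dist_km_sum2 = 20 + 76 + 57 + 100 + 77 + 189 + 127 + 51 + 237 = 934

jfk_sum=77, dist_km_sum=570, dist_km_sum2=934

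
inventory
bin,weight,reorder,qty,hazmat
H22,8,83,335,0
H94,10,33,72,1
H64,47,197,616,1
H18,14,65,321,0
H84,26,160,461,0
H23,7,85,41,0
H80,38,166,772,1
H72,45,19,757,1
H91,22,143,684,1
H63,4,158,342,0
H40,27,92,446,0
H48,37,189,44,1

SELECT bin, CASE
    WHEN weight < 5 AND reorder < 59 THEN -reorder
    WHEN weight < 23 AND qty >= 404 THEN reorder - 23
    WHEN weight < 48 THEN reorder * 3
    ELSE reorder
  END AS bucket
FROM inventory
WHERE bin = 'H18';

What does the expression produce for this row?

195

bin = H18: weight=14, reorder=65, qty=321, hazmat=0.
weight < 5 AND reorder < 59 → false
weight < 23 AND qty >= 404 → false
weight < 48 → true → 195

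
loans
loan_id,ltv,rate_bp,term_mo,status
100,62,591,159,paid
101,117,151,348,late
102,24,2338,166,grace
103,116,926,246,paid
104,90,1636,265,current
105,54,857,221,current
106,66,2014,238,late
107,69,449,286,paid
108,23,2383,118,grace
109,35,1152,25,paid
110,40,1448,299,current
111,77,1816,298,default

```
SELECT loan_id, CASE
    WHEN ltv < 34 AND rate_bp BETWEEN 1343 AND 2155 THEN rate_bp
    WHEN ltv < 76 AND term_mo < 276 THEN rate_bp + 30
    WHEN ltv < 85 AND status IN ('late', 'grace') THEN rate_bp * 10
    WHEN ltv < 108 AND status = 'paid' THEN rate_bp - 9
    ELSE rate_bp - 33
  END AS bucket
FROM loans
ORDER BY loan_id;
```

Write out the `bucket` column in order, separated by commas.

621, 118, 2368, 893, 1603, 887, 2044, 440, 2413, 1182, 1415, 1783

loan_id=100: ltv < 76 AND term_mo < 276 → 621
loan_id=101: ELSE → 118
loan_id=102: ltv < 76 AND term_mo < 276 → 2368
loan_id=103: ELSE → 893
loan_id=104: ELSE → 1603
loan_id=105: ltv < 76 AND term_mo < 276 → 887
loan_id=106: ltv < 76 AND term_mo < 276 → 2044
loan_id=107: ltv < 108 AND status = 'paid' → 440
loan_id=108: ltv < 76 AND term_mo < 276 → 2413
loan_id=109: ltv < 76 AND term_mo < 276 → 1182
loan_id=110: ELSE → 1415
loan_id=111: ELSE → 1783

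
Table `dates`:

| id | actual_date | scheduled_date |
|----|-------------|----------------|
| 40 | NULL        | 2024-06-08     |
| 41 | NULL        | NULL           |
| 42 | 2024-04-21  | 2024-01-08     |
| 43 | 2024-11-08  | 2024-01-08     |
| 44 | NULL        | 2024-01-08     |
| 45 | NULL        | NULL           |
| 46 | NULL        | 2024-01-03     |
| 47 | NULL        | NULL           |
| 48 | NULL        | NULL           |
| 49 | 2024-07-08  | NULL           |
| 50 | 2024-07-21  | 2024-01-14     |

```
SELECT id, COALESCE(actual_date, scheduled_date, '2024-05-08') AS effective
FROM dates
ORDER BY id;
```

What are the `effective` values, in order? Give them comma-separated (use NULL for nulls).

2024-06-08, 2024-05-08, 2024-04-21, 2024-11-08, 2024-01-08, 2024-05-08, 2024-01-03, 2024-05-08, 2024-05-08, 2024-07-08, 2024-07-21

id=40: actual_date=NULL, scheduled_date=2024-06-08 → 2024-06-08
id=41: actual_date=NULL, scheduled_date=NULL, → literal 2024-05-08 → 2024-05-08
id=42: actual_date=2024-04-21 → 2024-04-21
id=43: actual_date=2024-11-08 → 2024-11-08
id=44: actual_date=NULL, scheduled_date=2024-01-08 → 2024-01-08
id=45: actual_date=NULL, scheduled_date=NULL, → literal 2024-05-08 → 2024-05-08
id=46: actual_date=NULL, scheduled_date=2024-01-03 → 2024-01-03
id=47: actual_date=NULL, scheduled_date=NULL, → literal 2024-05-08 → 2024-05-08
id=48: actual_date=NULL, scheduled_date=NULL, → literal 2024-05-08 → 2024-05-08
id=49: actual_date=2024-07-08 → 2024-07-08
id=50: actual_date=2024-07-21 → 2024-07-21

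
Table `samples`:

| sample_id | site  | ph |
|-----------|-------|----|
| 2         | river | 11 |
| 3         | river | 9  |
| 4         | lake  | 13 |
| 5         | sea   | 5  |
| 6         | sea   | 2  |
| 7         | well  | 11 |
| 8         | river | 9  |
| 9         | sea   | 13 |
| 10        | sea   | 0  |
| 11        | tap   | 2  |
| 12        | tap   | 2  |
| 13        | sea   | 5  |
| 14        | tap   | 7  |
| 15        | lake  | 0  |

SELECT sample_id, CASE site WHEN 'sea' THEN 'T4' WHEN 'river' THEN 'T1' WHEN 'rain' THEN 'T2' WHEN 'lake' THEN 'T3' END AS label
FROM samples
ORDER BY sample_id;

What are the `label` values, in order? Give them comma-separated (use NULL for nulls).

sample_id=2: site='river' → T1
sample_id=3: site='river' → T1
sample_id=4: site='lake' → T3
sample_id=5: site='sea' → T4
sample_id=6: site='sea' → T4
sample_id=7: (no match → NULL) → NULL
sample_id=8: site='river' → T1
sample_id=9: site='sea' → T4
sample_id=10: site='sea' → T4
sample_id=11: (no match → NULL) → NULL
sample_id=12: (no match → NULL) → NULL
sample_id=13: site='sea' → T4
sample_id=14: (no match → NULL) → NULL
sample_id=15: site='lake' → T3

T1, T1, T3, T4, T4, NULL, T1, T4, T4, NULL, NULL, T4, NULL, T3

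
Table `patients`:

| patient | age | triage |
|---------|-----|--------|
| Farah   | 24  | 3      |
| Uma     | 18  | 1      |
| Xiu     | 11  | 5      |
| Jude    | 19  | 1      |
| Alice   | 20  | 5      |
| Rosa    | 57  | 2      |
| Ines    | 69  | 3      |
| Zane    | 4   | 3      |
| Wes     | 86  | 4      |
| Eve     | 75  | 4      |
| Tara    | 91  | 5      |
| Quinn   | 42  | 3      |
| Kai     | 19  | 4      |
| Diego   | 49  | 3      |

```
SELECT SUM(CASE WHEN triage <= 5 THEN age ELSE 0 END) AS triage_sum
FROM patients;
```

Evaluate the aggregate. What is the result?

patient=Farah: ✓ → 24
patient=Uma: ✓ → 18
patient=Xiu: ✓ → 11
patient=Jude: ✓ → 19
patient=Alice: ✓ → 20
patient=Rosa: ✓ → 57
patient=Ines: ✓ → 69
patient=Zane: ✓ → 4
patient=Wes: ✓ → 86
patient=Eve: ✓ → 75
patient=Tara: ✓ → 91
patient=Quinn: ✓ → 42
patient=Kai: ✓ → 19
patient=Diego: ✓ → 49
triage_sum = 24 + 18 + 11 + 19 + 20 + 57 + 69 + 4 + 86 + 75 + 91 + 42 + 19 + 49 = 584

584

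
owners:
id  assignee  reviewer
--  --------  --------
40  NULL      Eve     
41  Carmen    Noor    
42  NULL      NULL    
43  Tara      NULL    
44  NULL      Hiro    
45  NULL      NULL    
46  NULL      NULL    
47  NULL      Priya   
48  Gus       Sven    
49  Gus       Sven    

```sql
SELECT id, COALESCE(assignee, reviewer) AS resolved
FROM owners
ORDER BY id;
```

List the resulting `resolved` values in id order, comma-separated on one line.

Eve, Carmen, NULL, Tara, Hiro, NULL, NULL, Priya, Gus, Gus

id=40: assignee=NULL, reviewer=Eve → Eve
id=41: assignee=Carmen → Carmen
id=42: assignee=NULL, reviewer=NULL (all NULL) → NULL
id=43: assignee=Tara → Tara
id=44: assignee=NULL, reviewer=Hiro → Hiro
id=45: assignee=NULL, reviewer=NULL (all NULL) → NULL
id=46: assignee=NULL, reviewer=NULL (all NULL) → NULL
id=47: assignee=NULL, reviewer=Priya → Priya
id=48: assignee=Gus → Gus
id=49: assignee=Gus → Gus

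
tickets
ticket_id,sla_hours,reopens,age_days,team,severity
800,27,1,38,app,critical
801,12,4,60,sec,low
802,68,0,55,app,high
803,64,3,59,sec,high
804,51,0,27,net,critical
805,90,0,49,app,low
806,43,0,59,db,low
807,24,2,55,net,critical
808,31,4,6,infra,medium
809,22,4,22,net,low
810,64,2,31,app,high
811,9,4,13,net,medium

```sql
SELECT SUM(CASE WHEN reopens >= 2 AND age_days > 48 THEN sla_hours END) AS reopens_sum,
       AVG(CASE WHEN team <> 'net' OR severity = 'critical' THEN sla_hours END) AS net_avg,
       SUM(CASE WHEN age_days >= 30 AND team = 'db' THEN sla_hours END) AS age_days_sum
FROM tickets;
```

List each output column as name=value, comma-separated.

reopens_sum=100, net_avg=47.4, age_days_sum=43

[reopens_sum: reopens >= 2 AND age_days > 48]
ticket_id=800: ✗
ticket_id=801: ✓ → 12
ticket_id=802: ✗
ticket_id=803: ✓ → 64
ticket_id=804: ✗
ticket_id=805: ✗
ticket_id=806: ✗
ticket_id=807: ✓ → 24
ticket_id=808: ✗
ticket_id=809: ✗
ticket_id=810: ✗
ticket_id=811: ✗
reopens_sum = 12 + 64 + 24 = 100
—
[net_avg: team <> 'net' OR severity = 'critical']
ticket_id=800: ✓ → 27
ticket_id=801: ✓ → 12
ticket_id=802: ✓ → 68
ticket_id=803: ✓ → 64
ticket_id=804: ✓ → 51
ticket_id=805: ✓ → 90
ticket_id=806: ✓ → 43
ticket_id=807: ✓ → 24
ticket_id=808: ✓ → 31
ticket_id=809: ✗
ticket_id=810: ✓ → 64
ticket_id=811: ✗
net_avg = (27 + 12 + 68 + 64 + 51 + 90 + 43 + 24 + 31 + 64) / 10 = 47.4
—
[age_days_sum: age_days >= 30 AND team = 'db']
ticket_id=800: ✗
ticket_id=801: ✗
ticket_id=802: ✗
ticket_id=803: ✗
ticket_id=804: ✗
ticket_id=805: ✗
ticket_id=806: ✓ → 43
ticket_id=807: ✗
ticket_id=808: ✗
ticket_id=809: ✗
ticket_id=810: ✗
ticket_id=811: ✗
age_days_sum = 43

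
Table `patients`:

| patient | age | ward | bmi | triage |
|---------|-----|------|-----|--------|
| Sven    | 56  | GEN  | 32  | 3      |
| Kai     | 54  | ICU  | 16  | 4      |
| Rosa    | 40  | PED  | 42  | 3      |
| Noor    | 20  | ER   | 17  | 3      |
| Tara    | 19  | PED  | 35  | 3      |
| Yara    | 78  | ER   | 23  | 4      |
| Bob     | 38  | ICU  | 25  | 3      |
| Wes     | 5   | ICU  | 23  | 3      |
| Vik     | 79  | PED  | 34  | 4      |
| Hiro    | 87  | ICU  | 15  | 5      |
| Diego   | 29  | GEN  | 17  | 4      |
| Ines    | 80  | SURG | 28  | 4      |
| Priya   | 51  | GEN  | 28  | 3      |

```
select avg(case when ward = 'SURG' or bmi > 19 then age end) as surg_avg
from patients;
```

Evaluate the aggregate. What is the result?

49.5555555556

patient=Sven: ✓ → 56
patient=Kai: ✗
patient=Rosa: ✓ → 40
patient=Noor: ✗
patient=Tara: ✓ → 19
patient=Yara: ✓ → 78
patient=Bob: ✓ → 38
patient=Wes: ✓ → 5
patient=Vik: ✓ → 79
patient=Hiro: ✗
patient=Diego: ✗
patient=Ines: ✓ → 80
patient=Priya: ✓ → 51
surg_avg = (56 + 40 + 19 + 78 + 38 + 5 + 79 + 80 + 51) / 9 = 49.5555555556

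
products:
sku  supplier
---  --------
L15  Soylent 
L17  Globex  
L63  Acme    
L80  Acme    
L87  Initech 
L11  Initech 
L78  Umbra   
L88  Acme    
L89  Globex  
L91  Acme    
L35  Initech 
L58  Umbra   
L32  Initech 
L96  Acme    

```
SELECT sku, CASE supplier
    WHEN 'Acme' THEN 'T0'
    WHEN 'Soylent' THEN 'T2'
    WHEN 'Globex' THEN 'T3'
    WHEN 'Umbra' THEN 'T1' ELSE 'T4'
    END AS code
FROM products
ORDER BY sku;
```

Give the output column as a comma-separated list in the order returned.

T4, T2, T3, T4, T4, T1, T0, T1, T0, T4, T0, T3, T0, T0

sku=L11: ELSE → T4
sku=L15: supplier='Soylent' → T2
sku=L17: supplier='Globex' → T3
sku=L32: ELSE → T4
sku=L35: ELSE → T4
sku=L58: supplier='Umbra' → T1
sku=L63: supplier='Acme' → T0
sku=L78: supplier='Umbra' → T1
sku=L80: supplier='Acme' → T0
sku=L87: ELSE → T4
sku=L88: supplier='Acme' → T0
sku=L89: supplier='Globex' → T3
sku=L91: supplier='Acme' → T0
sku=L96: supplier='Acme' → T0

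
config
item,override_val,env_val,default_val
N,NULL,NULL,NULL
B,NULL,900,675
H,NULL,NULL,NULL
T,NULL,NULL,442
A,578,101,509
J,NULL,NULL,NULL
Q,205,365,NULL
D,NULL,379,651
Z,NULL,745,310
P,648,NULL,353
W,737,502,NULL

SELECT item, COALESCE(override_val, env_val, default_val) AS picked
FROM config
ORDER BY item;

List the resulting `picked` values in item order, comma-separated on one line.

item=A: override_val=578 → 578
item=B: override_val=NULL, env_val=900 → 900
item=D: override_val=NULL, env_val=379 → 379
item=H: override_val=NULL, env_val=NULL, default_val=NULL (all NULL) → NULL
item=J: override_val=NULL, env_val=NULL, default_val=NULL (all NULL) → NULL
item=N: override_val=NULL, env_val=NULL, default_val=NULL (all NULL) → NULL
item=P: override_val=648 → 648
item=Q: override_val=205 → 205
item=T: override_val=NULL, env_val=NULL, default_val=442 → 442
item=W: override_val=737 → 737
item=Z: override_val=NULL, env_val=745 → 745

578, 900, 379, NULL, NULL, NULL, 648, 205, 442, 737, 745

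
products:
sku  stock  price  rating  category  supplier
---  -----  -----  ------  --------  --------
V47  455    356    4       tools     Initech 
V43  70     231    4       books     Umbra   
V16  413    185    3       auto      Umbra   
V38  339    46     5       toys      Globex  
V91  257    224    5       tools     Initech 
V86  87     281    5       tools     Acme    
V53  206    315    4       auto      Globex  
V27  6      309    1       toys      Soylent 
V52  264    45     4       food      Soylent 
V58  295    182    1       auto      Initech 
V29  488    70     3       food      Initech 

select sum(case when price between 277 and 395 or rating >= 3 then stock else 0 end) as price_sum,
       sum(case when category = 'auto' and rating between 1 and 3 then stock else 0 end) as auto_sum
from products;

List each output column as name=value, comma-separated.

price_sum=2585, auto_sum=708

[price_sum: price between 277 and 395 or rating >= 3]
sku=V47: ✓ → 455
sku=V43: ✓ → 70
sku=V16: ✓ → 413
sku=V38: ✓ → 339
sku=V91: ✓ → 257
sku=V86: ✓ → 87
sku=V53: ✓ → 206
sku=V27: ✓ → 6
sku=V52: ✓ → 264
sku=V58: ✗
sku=V29: ✓ → 488
price_sum = 455 + 70 + 413 + 339 + 257 + 87 + 206 + 6 + 264 + 488 = 2585
—
[auto_sum: category = 'auto' and rating between 1 and 3]
sku=V47: ✗
sku=V43: ✗
sku=V16: ✓ → 413
sku=V38: ✗
sku=V91: ✗
sku=V86: ✗
sku=V53: ✗
sku=V27: ✗
sku=V52: ✗
sku=V58: ✓ → 295
sku=V29: ✗
auto_sum = 413 + 295 = 708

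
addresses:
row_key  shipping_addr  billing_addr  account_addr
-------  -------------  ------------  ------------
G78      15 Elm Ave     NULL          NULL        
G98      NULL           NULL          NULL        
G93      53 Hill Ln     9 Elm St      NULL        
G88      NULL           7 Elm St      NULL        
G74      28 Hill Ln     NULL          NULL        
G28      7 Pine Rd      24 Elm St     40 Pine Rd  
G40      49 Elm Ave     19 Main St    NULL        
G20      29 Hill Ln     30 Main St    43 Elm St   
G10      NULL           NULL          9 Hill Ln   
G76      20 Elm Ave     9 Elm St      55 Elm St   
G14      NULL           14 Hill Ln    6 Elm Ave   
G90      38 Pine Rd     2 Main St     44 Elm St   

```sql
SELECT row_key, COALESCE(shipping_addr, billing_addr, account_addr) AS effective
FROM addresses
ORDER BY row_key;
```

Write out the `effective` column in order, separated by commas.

9 Hill Ln, 14 Hill Ln, 29 Hill Ln, 7 Pine Rd, 49 Elm Ave, 28 Hill Ln, 20 Elm Ave, 15 Elm Ave, 7 Elm St, 38 Pine Rd, 53 Hill Ln, NULL

row_key=G10: shipping_addr=NULL, billing_addr=NULL, account_addr=9 Hill Ln → 9 Hill Ln
row_key=G14: shipping_addr=NULL, billing_addr=14 Hill Ln → 14 Hill Ln
row_key=G20: shipping_addr=29 Hill Ln → 29 Hill Ln
row_key=G28: shipping_addr=7 Pine Rd → 7 Pine Rd
row_key=G40: shipping_addr=49 Elm Ave → 49 Elm Ave
row_key=G74: shipping_addr=28 Hill Ln → 28 Hill Ln
row_key=G76: shipping_addr=20 Elm Ave → 20 Elm Ave
row_key=G78: shipping_addr=15 Elm Ave → 15 Elm Ave
row_key=G88: shipping_addr=NULL, billing_addr=7 Elm St → 7 Elm St
row_key=G90: shipping_addr=38 Pine Rd → 38 Pine Rd
row_key=G93: shipping_addr=53 Hill Ln → 53 Hill Ln
row_key=G98: shipping_addr=NULL, billing_addr=NULL, account_addr=NULL (all NULL) → NULL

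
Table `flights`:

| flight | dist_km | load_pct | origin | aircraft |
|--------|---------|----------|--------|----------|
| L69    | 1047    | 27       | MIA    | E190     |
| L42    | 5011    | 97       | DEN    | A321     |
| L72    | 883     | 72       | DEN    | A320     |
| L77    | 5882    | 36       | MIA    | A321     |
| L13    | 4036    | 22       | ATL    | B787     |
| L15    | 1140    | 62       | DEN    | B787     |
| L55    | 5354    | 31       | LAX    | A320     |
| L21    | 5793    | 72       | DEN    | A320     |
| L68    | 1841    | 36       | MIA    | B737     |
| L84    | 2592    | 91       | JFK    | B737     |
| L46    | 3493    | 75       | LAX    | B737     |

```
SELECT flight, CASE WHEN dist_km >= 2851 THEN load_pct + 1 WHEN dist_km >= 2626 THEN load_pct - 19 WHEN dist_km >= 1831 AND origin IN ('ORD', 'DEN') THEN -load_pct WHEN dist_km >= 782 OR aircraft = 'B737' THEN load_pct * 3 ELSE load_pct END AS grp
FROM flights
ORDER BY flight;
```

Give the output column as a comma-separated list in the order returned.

flight=L13: dist_km >= 2851 → 23
flight=L15: dist_km >= 782 OR aircraft = 'B737' → 186
flight=L21: dist_km >= 2851 → 73
flight=L42: dist_km >= 2851 → 98
flight=L46: dist_km >= 2851 → 76
flight=L55: dist_km >= 2851 → 32
flight=L68: dist_km >= 782 OR aircraft = 'B737' → 108
flight=L69: dist_km >= 782 OR aircraft = 'B737' → 81
flight=L72: dist_km >= 782 OR aircraft = 'B737' → 216
flight=L77: dist_km >= 2851 → 37
flight=L84: dist_km >= 782 OR aircraft = 'B737' → 273

23, 186, 73, 98, 76, 32, 108, 81, 216, 37, 273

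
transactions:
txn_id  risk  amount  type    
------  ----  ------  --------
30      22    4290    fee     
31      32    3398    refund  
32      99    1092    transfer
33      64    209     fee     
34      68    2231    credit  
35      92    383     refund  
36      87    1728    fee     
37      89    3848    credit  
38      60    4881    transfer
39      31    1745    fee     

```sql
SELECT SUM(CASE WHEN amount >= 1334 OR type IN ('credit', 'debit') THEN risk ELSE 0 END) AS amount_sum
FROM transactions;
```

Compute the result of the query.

txn_id=30: ✓ → 22
txn_id=31: ✓ → 32
txn_id=32: ✗
txn_id=33: ✗
txn_id=34: ✓ → 68
txn_id=35: ✗
txn_id=36: ✓ → 87
txn_id=37: ✓ → 89
txn_id=38: ✓ → 60
txn_id=39: ✓ → 31
amount_sum = 22 + 32 + 68 + 87 + 89 + 60 + 31 = 389

389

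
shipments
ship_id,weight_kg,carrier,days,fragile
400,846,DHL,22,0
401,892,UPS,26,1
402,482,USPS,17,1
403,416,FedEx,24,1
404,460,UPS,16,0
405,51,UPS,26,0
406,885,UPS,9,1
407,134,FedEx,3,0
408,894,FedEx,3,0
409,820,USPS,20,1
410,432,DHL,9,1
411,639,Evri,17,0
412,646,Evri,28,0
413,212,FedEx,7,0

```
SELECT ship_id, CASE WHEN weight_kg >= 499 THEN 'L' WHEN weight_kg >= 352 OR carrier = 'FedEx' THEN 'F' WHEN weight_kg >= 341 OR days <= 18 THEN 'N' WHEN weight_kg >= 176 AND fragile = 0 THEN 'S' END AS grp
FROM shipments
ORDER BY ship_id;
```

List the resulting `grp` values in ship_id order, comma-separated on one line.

L, L, F, F, F, NULL, L, F, L, L, F, L, L, F

ship_id=400: weight_kg >= 499 → L
ship_id=401: weight_kg >= 499 → L
ship_id=402: weight_kg >= 352 OR carrier = 'FedEx' → F
ship_id=403: weight_kg >= 352 OR carrier = 'FedEx' → F
ship_id=404: weight_kg >= 352 OR carrier = 'FedEx' → F
ship_id=405: (no match → NULL) → NULL
ship_id=406: weight_kg >= 499 → L
ship_id=407: weight_kg >= 352 OR carrier = 'FedEx' → F
ship_id=408: weight_kg >= 499 → L
ship_id=409: weight_kg >= 499 → L
ship_id=410: weight_kg >= 352 OR carrier = 'FedEx' → F
ship_id=411: weight_kg >= 499 → L
ship_id=412: weight_kg >= 499 → L
ship_id=413: weight_kg >= 352 OR carrier = 'FedEx' → F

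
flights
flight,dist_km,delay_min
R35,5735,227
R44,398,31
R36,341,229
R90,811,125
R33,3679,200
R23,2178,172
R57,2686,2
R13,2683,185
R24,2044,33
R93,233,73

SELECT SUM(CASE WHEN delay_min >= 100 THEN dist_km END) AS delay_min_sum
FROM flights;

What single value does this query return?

flight=R35: ✓ → 5735
flight=R44: ✗
flight=R36: ✓ → 341
flight=R90: ✓ → 811
flight=R33: ✓ → 3679
flight=R23: ✓ → 2178
flight=R57: ✗
flight=R13: ✓ → 2683
flight=R24: ✗
flight=R93: ✗
delay_min_sum = 5735 + 341 + 811 + 3679 + 2178 + 2683 = 15427

15427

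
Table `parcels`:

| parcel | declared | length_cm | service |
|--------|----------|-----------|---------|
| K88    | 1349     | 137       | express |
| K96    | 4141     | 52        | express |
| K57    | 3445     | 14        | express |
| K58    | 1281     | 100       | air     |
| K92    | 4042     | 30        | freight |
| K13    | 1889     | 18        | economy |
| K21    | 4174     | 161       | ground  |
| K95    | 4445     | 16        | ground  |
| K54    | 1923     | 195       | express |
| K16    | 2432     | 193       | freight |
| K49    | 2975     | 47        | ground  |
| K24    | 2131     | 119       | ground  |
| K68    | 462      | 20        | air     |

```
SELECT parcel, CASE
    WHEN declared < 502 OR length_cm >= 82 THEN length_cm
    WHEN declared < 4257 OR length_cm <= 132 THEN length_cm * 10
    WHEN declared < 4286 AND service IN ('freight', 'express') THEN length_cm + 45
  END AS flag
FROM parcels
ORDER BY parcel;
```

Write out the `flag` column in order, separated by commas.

parcel=K13: declared < 4257 OR length_cm <= 132 → 180
parcel=K16: declared < 502 OR length_cm >= 82 → 193
parcel=K21: declared < 502 OR length_cm >= 82 → 161
parcel=K24: declared < 502 OR length_cm >= 82 → 119
parcel=K49: declared < 4257 OR length_cm <= 132 → 470
parcel=K54: declared < 502 OR length_cm >= 82 → 195
parcel=K57: declared < 4257 OR length_cm <= 132 → 140
parcel=K58: declared < 502 OR length_cm >= 82 → 100
parcel=K68: declared < 502 OR length_cm >= 82 → 20
parcel=K88: declared < 502 OR length_cm >= 82 → 137
parcel=K92: declared < 4257 OR length_cm <= 132 → 300
parcel=K95: declared < 4257 OR length_cm <= 132 → 160
parcel=K96: declared < 4257 OR length_cm <= 132 → 520

180, 193, 161, 119, 470, 195, 140, 100, 20, 137, 300, 160, 520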